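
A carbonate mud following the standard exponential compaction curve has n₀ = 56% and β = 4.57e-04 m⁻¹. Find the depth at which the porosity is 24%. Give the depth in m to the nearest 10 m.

Working in km (1 km = 1000 m; β in km⁻¹ = β in m⁻¹ × 1000):
Invert Athy's law: z = ln(n₀/n) / β
z = ln(0.56/0.24) / 0.457 = ln(2.333) / 0.457 = 0.8473 / 0.457 = 1.854 km

1850 m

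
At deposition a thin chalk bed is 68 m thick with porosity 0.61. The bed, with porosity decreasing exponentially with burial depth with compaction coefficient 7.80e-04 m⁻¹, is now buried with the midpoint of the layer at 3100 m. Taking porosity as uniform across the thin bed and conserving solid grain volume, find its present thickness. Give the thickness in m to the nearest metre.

28 m

Working in km (1 km = 1000 m; c in km⁻¹ = c in m⁻¹ × 1000):
Porosity at 3.1 km: φ = 0.61·exp(−0.78×3.1) = 0.0544
Solid-volume conservation: h(1−φ) = h₀(1−φ₀) ⇒ h = h₀·(1−φ₀)/(1−φ)
h = 0.068 × (1 − 0.61)/(1 − 0.0544) = 0.068 × 0.4124 = 0.0280 km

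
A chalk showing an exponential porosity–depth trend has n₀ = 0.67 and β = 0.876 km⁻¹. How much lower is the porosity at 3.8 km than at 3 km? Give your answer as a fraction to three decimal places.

0.024

n(3) = 0.67·e^(−0.876×3) = 0.0484
n(3.8) = 0.67·e^(−0.876×3.8) = 0.0240
Δn = 0.0484 − 0.0240 = 0.0244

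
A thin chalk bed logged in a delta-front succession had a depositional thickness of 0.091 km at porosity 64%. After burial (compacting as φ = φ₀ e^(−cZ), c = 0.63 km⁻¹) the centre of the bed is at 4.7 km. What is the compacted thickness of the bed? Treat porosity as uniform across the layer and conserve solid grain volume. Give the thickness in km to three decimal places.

Porosity at 4.7 km: φ = 0.64·exp(−0.63×4.7) = 0.0331
Solid-volume conservation: h(1−φ) = h₀(1−φ₀) ⇒ h = h₀·(1−φ₀)/(1−φ)
h = 0.091 × (1 − 0.64)/(1 − 0.0331) = 0.091 × 0.3723 = 0.0339 km

0.034 km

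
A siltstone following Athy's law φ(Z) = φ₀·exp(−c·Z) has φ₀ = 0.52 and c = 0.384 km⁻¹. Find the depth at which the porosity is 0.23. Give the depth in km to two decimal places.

Invert Athy's law: Z = ln(φ₀/φ) / c
Z = ln(0.52/0.23) / 0.384 = ln(2.261) / 0.384 = 0.8157 / 0.384 = 2.124 km

2.12 km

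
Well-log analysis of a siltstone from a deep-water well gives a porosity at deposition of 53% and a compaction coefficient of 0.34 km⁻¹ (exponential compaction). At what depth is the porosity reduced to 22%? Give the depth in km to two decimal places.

2.59 km

Invert Athy's law: z = ln(n₀/n) / k
z = ln(0.53/0.22) / 0.34 = ln(2.409) / 0.34 = 0.8792 / 0.34 = 2.586 km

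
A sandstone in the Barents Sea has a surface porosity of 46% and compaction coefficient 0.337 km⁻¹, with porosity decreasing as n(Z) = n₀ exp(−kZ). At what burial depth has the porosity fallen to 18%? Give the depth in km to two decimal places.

Invert Athy's law: Z = ln(n₀/n) / k
Z = ln(0.46/0.18) / 0.337 = ln(2.556) / 0.337 = 0.9383 / 0.337 = 2.784 km

2.78 km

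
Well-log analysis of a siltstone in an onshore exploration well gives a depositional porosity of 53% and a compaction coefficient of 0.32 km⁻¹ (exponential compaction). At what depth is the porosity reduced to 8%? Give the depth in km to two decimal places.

5.91 km

Invert Athy's law: Z = ln(phi₀/phi) / k
Z = ln(0.53/0.08) / 0.32 = ln(6.625) / 0.32 = 1.8909 / 0.32 = 5.909 km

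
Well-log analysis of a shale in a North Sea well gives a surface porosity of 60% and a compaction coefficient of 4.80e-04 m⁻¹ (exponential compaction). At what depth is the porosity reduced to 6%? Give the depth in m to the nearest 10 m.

Working in km (1 km = 1000 m; c in km⁻¹ = c in m⁻¹ × 1000):
Invert Athy's law: z = ln(phi₀/phi) / c
z = ln(0.6/0.06) / 0.48 = ln(10) / 0.48 = 2.3026 / 0.48 = 4.797 km

4800 m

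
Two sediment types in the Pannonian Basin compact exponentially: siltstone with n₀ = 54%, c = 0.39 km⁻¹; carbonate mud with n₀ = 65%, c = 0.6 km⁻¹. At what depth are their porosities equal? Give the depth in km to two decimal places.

Set n₀ₐ e^(−cₐd) = n₀ᵦ e^(−cᵦd) ⇒ ln(n₀ₐ/n₀ᵦ) = (cₐ − cᵦ)·d
d = ln(0.54/0.65) / (0.39 − 0.6) = -0.1854 / -0.21 = 0.883 km

0.88 km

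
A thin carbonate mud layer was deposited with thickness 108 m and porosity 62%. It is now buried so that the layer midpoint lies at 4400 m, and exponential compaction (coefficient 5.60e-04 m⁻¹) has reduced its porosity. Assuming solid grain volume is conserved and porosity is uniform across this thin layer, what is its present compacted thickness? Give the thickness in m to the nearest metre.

43 m

Working in km (1 km = 1000 m; c in km⁻¹ = c in m⁻¹ × 1000):
Porosity at 4.4 km: phi = 0.62·exp(−0.56×4.4) = 0.0528
Solid-volume conservation: h(1−phi) = h₀(1−phi₀) ⇒ h = h₀·(1−phi₀)/(1−phi)
h = 0.108 × (1 − 0.62)/(1 − 0.0528) = 0.108 × 0.4012 = 0.0433 km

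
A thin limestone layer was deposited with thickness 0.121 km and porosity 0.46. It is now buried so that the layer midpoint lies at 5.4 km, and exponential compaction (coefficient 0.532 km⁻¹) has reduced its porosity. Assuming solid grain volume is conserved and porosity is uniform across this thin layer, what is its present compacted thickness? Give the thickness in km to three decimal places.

0.067 km

Porosity at 5.4 km: phi = 0.46·exp(−0.532×5.4) = 0.0260
Solid-volume conservation: h(1−phi) = h₀(1−phi₀) ⇒ h = h₀·(1−phi₀)/(1−phi)
h = 0.121 × (1 − 0.46)/(1 − 0.0260) = 0.121 × 0.5544 = 0.0671 km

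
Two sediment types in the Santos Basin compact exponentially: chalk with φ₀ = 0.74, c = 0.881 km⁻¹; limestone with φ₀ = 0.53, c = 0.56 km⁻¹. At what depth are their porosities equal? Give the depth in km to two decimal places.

Set φ₀ₐ e^(−cₐz) = φ₀ᵦ e^(−cᵦz) ⇒ ln(φ₀ₐ/φ₀ᵦ) = (cₐ − cᵦ)·z
z = ln(0.74/0.53) / (0.881 − 0.56) = 0.3338 / 0.321 = 1.040 km

1.04 km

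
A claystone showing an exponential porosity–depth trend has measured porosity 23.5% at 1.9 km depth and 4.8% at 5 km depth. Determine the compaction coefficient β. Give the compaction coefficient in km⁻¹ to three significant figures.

Athy: φ(d) = φ₀ e^(−βd) ⇒ φ₁/φ₂ = e^{β(d₂−d₁)} ⇒ β = ln(φ₁/φ₂)/(d₂−d₁)
β = ln(0.235/0.048) / (5 − 1.9) = ln(4.896) / 3.1 = 1.5884 / 3.1 = 0.5124 km⁻¹

0.512 km⁻¹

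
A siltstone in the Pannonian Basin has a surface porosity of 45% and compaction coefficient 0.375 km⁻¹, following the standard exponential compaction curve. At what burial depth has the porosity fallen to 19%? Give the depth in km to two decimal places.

2.30 km

Invert Athy's law: z = ln(φ₀/φ) / c
z = ln(0.45/0.19) / 0.375 = ln(2.368) / 0.375 = 0.8622 / 0.375 = 2.299 km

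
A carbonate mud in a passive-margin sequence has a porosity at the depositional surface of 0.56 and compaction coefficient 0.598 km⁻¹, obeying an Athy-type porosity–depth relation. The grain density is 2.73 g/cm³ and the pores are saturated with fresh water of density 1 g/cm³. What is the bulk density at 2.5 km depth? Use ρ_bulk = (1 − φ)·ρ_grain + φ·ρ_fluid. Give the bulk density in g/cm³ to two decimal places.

2.51 g/cm³

Porosity at depth: φ = 0.56·exp(−0.598×2.5) = 0.56×0.2242 = 0.1256
Bulk density: ρ_b = (1−φ)ρ_g + φ·ρ_f = 0.8744×2.73 + 0.1256×1
       = 2.387 + 0.126 = 2.513 g/cm³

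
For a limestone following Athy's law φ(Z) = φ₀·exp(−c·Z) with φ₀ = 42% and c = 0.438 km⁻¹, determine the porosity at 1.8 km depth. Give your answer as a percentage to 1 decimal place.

φ = φ₀·exp(−c·Z) = 0.42 × exp(−0.438 × 1.8) = 0.42 × exp(−0.7884)
  = 0.42 × 0.4546 = 0.1909

19.1%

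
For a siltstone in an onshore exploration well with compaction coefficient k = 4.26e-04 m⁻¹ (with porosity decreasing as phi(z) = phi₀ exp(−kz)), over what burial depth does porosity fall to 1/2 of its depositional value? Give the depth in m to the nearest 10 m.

Working in km (1 km = 1000 m; k in km⁻¹ = k in m⁻¹ × 1000):
phi/phi₀ = 1/2 ⇒ exp(−k·z) = 1/2 ⇒ z = ln(2) / k
z = 0.6931 / 0.426 = 1.627 km

1630 m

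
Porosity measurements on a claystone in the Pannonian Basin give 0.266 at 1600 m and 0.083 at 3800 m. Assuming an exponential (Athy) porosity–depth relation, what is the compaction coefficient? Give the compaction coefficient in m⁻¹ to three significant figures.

Working in km (1 km = 1000 m; k in km⁻¹ = k in m⁻¹ × 1000):
Athy: n(Z) = n₀ e^(−kZ) ⇒ n₁/n₂ = e^{k(Z₂−Z₁)} ⇒ k = ln(n₁/n₂)/(Z₂−Z₁)
k = ln(0.266/0.083) / (3.8 − 1.6) = ln(3.205) / 2.2 = 1.1647 / 2.2 = 0.5294 km⁻¹

0.000529 m⁻¹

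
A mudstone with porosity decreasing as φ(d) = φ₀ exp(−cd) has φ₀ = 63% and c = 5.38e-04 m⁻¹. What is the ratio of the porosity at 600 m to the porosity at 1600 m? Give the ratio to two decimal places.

1.71

Working in km (1 km = 1000 m; c in km⁻¹ = c in m⁻¹ × 1000):
φ(d₁)/φ(d₂) = e^(−c·d₁)/e^(−c·d₂) = e^{c(d₂−d₁)}
= exp(0.538 × 1) = exp(0.538) = 1.7126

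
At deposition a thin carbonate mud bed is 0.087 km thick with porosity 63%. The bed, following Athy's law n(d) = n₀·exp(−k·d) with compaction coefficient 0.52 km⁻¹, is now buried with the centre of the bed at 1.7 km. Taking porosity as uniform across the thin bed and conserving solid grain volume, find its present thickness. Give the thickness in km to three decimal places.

Porosity at 1.7 km: n = 0.63·exp(−0.52×1.7) = 0.2603
Solid-volume conservation: h(1−n) = h₀(1−n₀) ⇒ h = h₀·(1−n₀)/(1−n)
h = 0.087 × (1 − 0.63)/(1 − 0.2603) = 0.087 × 0.5002 = 0.0435 km

0.044 km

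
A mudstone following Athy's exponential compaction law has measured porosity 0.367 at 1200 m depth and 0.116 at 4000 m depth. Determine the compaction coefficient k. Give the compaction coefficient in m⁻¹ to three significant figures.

0.000411 m⁻¹

Working in km (1 km = 1000 m; k in km⁻¹ = k in m⁻¹ × 1000):
Athy: phi(d) = phi₀ e^(−kd) ⇒ phi₁/phi₂ = e^{k(d₂−d₁)} ⇒ k = ln(phi₁/phi₂)/(d₂−d₁)
k = ln(0.367/0.116) / (4 − 1.2) = ln(3.164) / 2.8 = 1.1518 / 2.8 = 0.4113 km⁻¹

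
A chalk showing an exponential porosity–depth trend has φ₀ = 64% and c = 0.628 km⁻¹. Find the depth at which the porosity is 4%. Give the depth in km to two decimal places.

Invert Athy's law: Z = ln(φ₀/φ) / c
Z = ln(0.64/0.04) / 0.628 = ln(16) / 0.628 = 2.7726 / 0.628 = 4.415 km

4.41 km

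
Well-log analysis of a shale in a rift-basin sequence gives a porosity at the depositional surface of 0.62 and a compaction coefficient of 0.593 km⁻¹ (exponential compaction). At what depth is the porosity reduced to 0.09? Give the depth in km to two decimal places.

3.25 km

Invert Athy's law: Z = ln(φ₀/φ) / c
Z = ln(0.62/0.09) / 0.593 = ln(6.889) / 0.593 = 1.9299 / 0.593 = 3.254 km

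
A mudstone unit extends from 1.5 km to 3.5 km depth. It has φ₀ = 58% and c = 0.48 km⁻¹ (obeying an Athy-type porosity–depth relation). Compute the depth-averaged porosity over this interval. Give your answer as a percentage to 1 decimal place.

18.1%

⟨φ⟩ = (1/(d₂−d₁)) ∫ φ₀ e^(−cd) dd = φ₀·(e^(−c·d₁) − e^(−c·d₂)) / (c·(d₂−d₁))
e^(−0.48×1.5) = 0.4868; e^(−0.48×3.5) = 0.1864
⟨φ⟩ = 0.58 × (0.4868 − 0.1864) / (0.48 × 2) = 0.58 × 0.3129 = 0.1815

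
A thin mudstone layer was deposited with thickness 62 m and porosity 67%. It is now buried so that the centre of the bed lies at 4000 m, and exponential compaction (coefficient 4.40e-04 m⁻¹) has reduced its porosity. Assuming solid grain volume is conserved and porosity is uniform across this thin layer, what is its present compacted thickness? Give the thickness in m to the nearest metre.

Working in km (1 km = 1000 m; β in km⁻¹ = β in m⁻¹ × 1000):
Porosity at 4 km: n = 0.67·exp(−0.44×4) = 0.1153
Solid-volume conservation: h(1−n) = h₀(1−n₀) ⇒ h = h₀·(1−n₀)/(1−n)
h = 0.062 × (1 − 0.67)/(1 − 0.1153) = 0.062 × 0.3730 = 0.0231 km

23 m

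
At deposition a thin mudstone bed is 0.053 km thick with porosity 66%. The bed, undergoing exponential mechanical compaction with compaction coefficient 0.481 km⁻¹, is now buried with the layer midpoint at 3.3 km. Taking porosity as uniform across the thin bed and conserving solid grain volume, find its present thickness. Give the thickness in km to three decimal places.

0.021 km

Porosity at 3.3 km: phi = 0.66·exp(−0.481×3.3) = 0.1350
Solid-volume conservation: h(1−phi) = h₀(1−phi₀) ⇒ h = h₀·(1−phi₀)/(1−phi)
h = 0.053 × (1 − 0.66)/(1 − 0.1350) = 0.053 × 0.3930 = 0.0208 km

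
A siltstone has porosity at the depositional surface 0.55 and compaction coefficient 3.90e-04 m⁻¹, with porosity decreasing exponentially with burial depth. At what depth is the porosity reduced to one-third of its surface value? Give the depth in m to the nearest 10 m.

Working in km (1 km = 1000 m; k in km⁻¹ = k in m⁻¹ × 1000):
φ/φ₀ = 1/3 ⇒ exp(−k·Z) = 1/3 ⇒ Z = ln(3) / k
Z = 1.0986 / 0.39 = 2.817 km

2820 m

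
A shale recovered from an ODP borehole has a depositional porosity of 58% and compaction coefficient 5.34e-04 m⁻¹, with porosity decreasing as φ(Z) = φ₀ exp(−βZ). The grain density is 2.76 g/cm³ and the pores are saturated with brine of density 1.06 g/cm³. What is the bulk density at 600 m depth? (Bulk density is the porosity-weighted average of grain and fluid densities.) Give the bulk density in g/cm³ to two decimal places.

2.04 g/cm³

Working in km (1 km = 1000 m; β in km⁻¹ = β in m⁻¹ × 1000):
Porosity at depth: φ = 0.58·exp(−0.534×0.6) = 0.58×0.7259 = 0.4210
Bulk density: ρ_b = (1−φ)ρ_g + φ·ρ_f = 0.5790×2.76 + 0.4210×1.06
       = 1.598 + 0.446 = 2.044 g/cm³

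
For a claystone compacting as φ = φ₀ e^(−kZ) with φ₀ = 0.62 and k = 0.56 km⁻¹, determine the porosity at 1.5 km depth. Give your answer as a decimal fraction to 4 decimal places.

φ = φ₀·exp(−k·Z) = 0.62 × exp(−0.56 × 1.5) = 0.62 × exp(−0.84)
  = 0.62 × 0.4317 = 0.2677

0.2677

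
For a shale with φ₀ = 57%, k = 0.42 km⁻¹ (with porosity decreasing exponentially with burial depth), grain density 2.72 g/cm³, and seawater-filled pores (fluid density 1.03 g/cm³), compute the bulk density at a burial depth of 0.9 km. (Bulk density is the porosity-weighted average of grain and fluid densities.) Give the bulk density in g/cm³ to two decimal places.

2.06 g/cm³

Porosity at depth: φ = 0.57·exp(−0.42×0.9) = 0.57×0.6852 = 0.3906
Bulk density: ρ_b = (1−φ)ρ_g + φ·ρ_f = 0.6094×2.72 + 0.3906×1.03
       = 1.658 + 0.402 = 2.060 g/cm³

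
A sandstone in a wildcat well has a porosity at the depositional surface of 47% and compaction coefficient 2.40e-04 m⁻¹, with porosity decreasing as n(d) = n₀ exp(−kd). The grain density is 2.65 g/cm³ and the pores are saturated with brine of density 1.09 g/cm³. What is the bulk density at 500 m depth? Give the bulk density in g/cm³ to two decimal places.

2.00 g/cm³

Working in km (1 km = 1000 m; k in km⁻¹ = k in m⁻¹ × 1000):
Porosity at depth: n = 0.47·exp(−0.24×0.5) = 0.47×0.8869 = 0.4169
Bulk density: ρ_b = (1−n)ρ_g + n·ρ_f = 0.5831×2.65 + 0.4169×1.09
       = 1.545 + 0.454 = 2.000 g/cm³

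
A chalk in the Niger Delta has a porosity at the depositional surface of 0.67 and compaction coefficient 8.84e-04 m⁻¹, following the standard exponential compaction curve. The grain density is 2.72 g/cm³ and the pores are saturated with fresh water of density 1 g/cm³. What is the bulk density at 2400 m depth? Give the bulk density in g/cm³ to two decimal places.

Working in km (1 km = 1000 m; k in km⁻¹ = k in m⁻¹ × 1000):
Porosity at depth: φ = 0.67·exp(−0.884×2.4) = 0.67×0.1198 = 0.0803
Bulk density: ρ_b = (1−φ)ρ_g + φ·ρ_f = 0.9197×2.72 + 0.0803×1
       = 2.502 + 0.080 = 2.582 g/cm³

2.58 g/cm³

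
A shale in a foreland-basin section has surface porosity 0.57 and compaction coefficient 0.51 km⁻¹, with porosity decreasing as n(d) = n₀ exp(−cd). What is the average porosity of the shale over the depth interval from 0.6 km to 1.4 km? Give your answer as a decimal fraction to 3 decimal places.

0.345

⟨n⟩ = (1/(d₂−d₁)) ∫ n₀ e^(−cd) dd = n₀·(e^(−c·d₁) − e^(−c·d₂)) / (c·(d₂−d₁))
e^(−0.51×0.6) = 0.7364; e^(−0.51×1.4) = 0.4897
⟨n⟩ = 0.57 × (0.7364 − 0.4897) / (0.51 × 0.8) = 0.57 × 0.6047 = 0.3447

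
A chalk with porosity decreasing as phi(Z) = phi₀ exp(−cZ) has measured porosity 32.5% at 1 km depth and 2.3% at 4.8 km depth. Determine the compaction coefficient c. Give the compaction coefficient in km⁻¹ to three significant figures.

Athy: phi(Z) = phi₀ e^(−cZ) ⇒ phi₁/phi₂ = e^{c(Z₂−Z₁)} ⇒ c = ln(phi₁/phi₂)/(Z₂−Z₁)
c = ln(0.325/0.023) / (4.8 − 1) = ln(14.13) / 3.8 = 2.6483 / 3.8 = 0.6969 km⁻¹

0.697 km⁻¹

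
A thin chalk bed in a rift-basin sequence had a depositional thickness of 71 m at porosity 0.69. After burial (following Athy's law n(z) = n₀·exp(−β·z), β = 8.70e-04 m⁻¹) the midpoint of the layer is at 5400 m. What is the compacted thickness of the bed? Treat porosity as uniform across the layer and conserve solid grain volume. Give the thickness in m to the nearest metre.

22 m

Working in km (1 km = 1000 m; β in km⁻¹ = β in m⁻¹ × 1000):
Porosity at 5.4 km: n = 0.69·exp(−0.87×5.4) = 0.0063
Solid-volume conservation: h(1−n) = h₀(1−n₀) ⇒ h = h₀·(1−n₀)/(1−n)
h = 0.071 × (1 − 0.69)/(1 − 0.0063) = 0.071 × 0.3120 = 0.0221 km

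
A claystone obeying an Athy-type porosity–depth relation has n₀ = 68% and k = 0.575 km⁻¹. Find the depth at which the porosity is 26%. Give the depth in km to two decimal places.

1.67 km

Invert Athy's law: Z = ln(n₀/n) / k
Z = ln(0.68/0.26) / 0.575 = ln(2.615) / 0.575 = 0.9614 / 0.575 = 1.672 km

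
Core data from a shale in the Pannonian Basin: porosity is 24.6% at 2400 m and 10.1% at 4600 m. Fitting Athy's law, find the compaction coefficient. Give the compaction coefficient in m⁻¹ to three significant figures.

Working in km (1 km = 1000 m; β in km⁻¹ = β in m⁻¹ × 1000):
Athy: n(d) = n₀ e^(−βd) ⇒ n₁/n₂ = e^{β(d₂−d₁)} ⇒ β = ln(n₁/n₂)/(d₂−d₁)
β = ln(0.246/0.101) / (4.6 − 2.4) = ln(2.436) / 2.2 = 0.8902 / 2.2 = 0.4046 km⁻¹

0.000405 m⁻¹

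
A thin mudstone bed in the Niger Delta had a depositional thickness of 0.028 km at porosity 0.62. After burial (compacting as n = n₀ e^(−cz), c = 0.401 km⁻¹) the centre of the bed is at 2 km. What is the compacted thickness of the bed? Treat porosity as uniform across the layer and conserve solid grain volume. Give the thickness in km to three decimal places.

0.015 km

Porosity at 2 km: n = 0.62·exp(−0.401×2) = 0.2780
Solid-volume conservation: h(1−n) = h₀(1−n₀) ⇒ h = h₀·(1−n₀)/(1−n)
h = 0.028 × (1 − 0.62)/(1 − 0.2780) = 0.028 × 0.5263 = 0.0147 km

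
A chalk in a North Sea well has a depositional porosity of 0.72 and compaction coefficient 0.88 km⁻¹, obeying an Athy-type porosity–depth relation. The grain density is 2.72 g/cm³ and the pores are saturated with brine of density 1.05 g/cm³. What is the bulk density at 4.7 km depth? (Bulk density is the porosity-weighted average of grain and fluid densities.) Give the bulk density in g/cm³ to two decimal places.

2.70 g/cm³

Porosity at depth: n = 0.72·exp(−0.88×4.7) = 0.72×0.0160 = 0.0115
Bulk density: ρ_b = (1−n)ρ_g + n·ρ_f = 0.9885×2.72 + 0.0115×1.05
       = 2.689 + 0.012 = 2.701 g/cm³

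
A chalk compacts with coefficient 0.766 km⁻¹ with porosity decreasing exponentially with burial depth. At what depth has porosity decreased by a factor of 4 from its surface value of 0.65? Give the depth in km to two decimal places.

phi/phi₀ = 1/4 ⇒ exp(−c·Z) = 1/4 ⇒ Z = ln(4) / c
Z = 1.3863 / 0.766 = 1.810 km

1.81 km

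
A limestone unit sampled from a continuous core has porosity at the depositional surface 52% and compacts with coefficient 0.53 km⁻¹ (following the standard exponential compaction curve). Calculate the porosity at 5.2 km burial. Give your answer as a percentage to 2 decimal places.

n = n₀·exp(−c·z) = 0.52 × exp(−0.53 × 5.2) = 0.52 × exp(−2.756)
  = 0.52 × 0.0635 = 0.0330

3.30%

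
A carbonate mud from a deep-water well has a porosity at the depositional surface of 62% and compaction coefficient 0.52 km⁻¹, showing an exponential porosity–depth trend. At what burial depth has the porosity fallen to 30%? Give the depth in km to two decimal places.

1.40 km

Invert Athy's law: d = ln(φ₀/φ) / c
d = ln(0.62/0.3) / 0.52 = ln(2.067) / 0.52 = 0.7259 / 0.52 = 1.396 km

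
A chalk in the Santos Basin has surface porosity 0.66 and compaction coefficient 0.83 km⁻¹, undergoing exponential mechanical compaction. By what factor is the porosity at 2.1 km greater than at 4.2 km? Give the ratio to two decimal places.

phi(z₁)/phi(z₂) = e^(−c·z₁)/e^(−c·z₂) = e^{c(z₂−z₁)}
= exp(0.83 × 2.1) = exp(1.743) = 5.7145

5.71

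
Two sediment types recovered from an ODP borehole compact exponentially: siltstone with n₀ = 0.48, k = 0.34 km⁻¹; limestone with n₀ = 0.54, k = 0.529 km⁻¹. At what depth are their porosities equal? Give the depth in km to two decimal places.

Set n₀ₐ e^(−kₐz) = n₀ᵦ e^(−kᵦz) ⇒ ln(n₀ₐ/n₀ᵦ) = (kₐ − kᵦ)·z
z = ln(0.48/0.54) / (0.34 − 0.529) = -0.1178 / -0.189 = 0.623 km

0.62 km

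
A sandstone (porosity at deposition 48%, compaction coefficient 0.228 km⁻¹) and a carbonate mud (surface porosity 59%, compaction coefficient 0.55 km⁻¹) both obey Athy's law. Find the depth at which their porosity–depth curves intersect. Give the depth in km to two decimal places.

0.64 km

Set φ₀ₐ e^(−cₐZ) = φ₀ᵦ e^(−cᵦZ) ⇒ ln(φ₀ₐ/φ₀ᵦ) = (cₐ − cᵦ)·Z
Z = ln(0.48/0.59) / (0.228 − 0.55) = -0.2063 / -0.322 = 0.641 km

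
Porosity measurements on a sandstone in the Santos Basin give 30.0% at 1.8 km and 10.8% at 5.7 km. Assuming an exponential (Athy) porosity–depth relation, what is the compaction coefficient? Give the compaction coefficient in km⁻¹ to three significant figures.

Athy: phi(d) = phi₀ e^(−cd) ⇒ phi₁/phi₂ = e^{c(d₂−d₁)} ⇒ c = ln(phi₁/phi₂)/(d₂−d₁)
c = ln(0.3/0.108) / (5.7 − 1.8) = ln(2.778) / 3.9 = 1.0217 / 3.9 = 0.262 km⁻¹

0.262 km⁻¹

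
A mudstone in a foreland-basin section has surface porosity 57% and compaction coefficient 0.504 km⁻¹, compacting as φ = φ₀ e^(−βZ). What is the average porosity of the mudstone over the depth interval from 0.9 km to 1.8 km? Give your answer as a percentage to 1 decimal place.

29.1%

⟨φ⟩ = (1/(Z₂−Z₁)) ∫ φ₀ e^(−βZ) dZ = φ₀·(e^(−β·Z₁) − e^(−β·Z₂)) / (β·(Z₂−Z₁))
e^(−0.504×0.9) = 0.6353; e^(−0.504×1.8) = 0.4037
⟨φ⟩ = 0.57 × (0.6353 − 0.4037) / (0.504 × 0.9) = 0.57 × 0.5108 = 0.2911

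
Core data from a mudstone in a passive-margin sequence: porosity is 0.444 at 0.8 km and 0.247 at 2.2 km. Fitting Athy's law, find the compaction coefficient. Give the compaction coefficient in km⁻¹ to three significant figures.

0.419 km⁻¹

Athy: phi(Z) = phi₀ e^(−kZ) ⇒ phi₁/phi₂ = e^{k(Z₂−Z₁)} ⇒ k = ln(phi₁/phi₂)/(Z₂−Z₁)
k = ln(0.444/0.247) / (2.2 − 0.8) = ln(1.798) / 1.4 = 0.5864 / 1.4 = 0.4189 km⁻¹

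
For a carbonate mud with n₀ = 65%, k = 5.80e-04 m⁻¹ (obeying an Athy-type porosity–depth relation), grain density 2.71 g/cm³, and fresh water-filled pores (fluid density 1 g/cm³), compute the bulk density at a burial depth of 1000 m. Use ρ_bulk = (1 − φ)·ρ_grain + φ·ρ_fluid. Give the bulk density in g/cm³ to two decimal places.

2.09 g/cm³

Working in km (1 km = 1000 m; k in km⁻¹ = k in m⁻¹ × 1000):
Porosity at depth: n = 0.65·exp(−0.58×1) = 0.65×0.5599 = 0.3639
Bulk density: ρ_b = (1−n)ρ_g + n·ρ_f = 0.6361×2.71 + 0.3639×1
       = 1.724 + 0.364 = 2.088 g/cm³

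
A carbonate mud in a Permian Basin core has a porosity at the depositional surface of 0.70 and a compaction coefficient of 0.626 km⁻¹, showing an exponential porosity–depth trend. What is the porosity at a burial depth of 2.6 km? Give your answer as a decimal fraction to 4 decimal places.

0.1375

n = n₀·exp(−k·z) = 0.7 × exp(−0.626 × 2.6) = 0.7 × exp(−1.628)
  = 0.7 × 0.1964 = 0.1375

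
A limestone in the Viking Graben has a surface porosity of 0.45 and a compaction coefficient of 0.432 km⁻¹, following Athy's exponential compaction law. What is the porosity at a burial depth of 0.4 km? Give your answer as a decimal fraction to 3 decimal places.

0.379

φ = φ₀·exp(−c·z) = 0.45 × exp(−0.432 × 0.4) = 0.45 × exp(−0.1728)
  = 0.45 × 0.8413 = 0.3786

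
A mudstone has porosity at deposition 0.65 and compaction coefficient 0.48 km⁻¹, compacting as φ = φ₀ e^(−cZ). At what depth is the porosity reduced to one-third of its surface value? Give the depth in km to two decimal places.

2.29 km

φ/φ₀ = 1/3 ⇒ exp(−c·Z) = 1/3 ⇒ Z = ln(3) / c
Z = 1.0986 / 0.48 = 2.289 km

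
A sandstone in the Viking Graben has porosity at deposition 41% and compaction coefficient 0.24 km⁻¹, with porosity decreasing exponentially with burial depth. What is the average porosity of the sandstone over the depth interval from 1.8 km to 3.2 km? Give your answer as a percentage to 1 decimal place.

⟨n⟩ = (1/(d₂−d₁)) ∫ n₀ e^(−cd) dd = n₀·(e^(−c·d₁) − e^(−c·d₂)) / (c·(d₂−d₁))
e^(−0.24×1.8) = 0.6492; e^(−0.24×3.2) = 0.4639
⟨n⟩ = 0.41 × (0.6492 − 0.4639) / (0.24 × 1.4) = 0.41 × 0.5514 = 0.2261

22.6%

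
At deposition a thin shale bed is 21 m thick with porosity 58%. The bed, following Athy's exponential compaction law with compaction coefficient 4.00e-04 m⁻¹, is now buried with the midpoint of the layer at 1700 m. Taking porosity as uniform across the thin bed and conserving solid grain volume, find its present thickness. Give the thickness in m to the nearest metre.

Working in km (1 km = 1000 m; c in km⁻¹ = c in m⁻¹ × 1000):
Porosity at 1.7 km: phi = 0.58·exp(−0.4×1.7) = 0.2938
Solid-volume conservation: h(1−phi) = h₀(1−phi₀) ⇒ h = h₀·(1−phi₀)/(1−phi)
h = 0.021 × (1 − 0.58)/(1 − 0.2938) = 0.021 × 0.5948 = 0.0125 km

12 m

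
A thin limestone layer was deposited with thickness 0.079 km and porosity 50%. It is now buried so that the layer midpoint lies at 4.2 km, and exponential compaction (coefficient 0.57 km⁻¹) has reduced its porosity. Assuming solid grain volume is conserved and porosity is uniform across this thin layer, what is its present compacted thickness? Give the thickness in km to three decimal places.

0.041 km

Porosity at 4.2 km: φ = 0.5·exp(−0.57×4.2) = 0.0456
Solid-volume conservation: h(1−φ) = h₀(1−φ₀) ⇒ h = h₀·(1−φ₀)/(1−φ)
h = 0.079 × (1 − 0.5)/(1 − 0.0456) = 0.079 × 0.5239 = 0.0414 km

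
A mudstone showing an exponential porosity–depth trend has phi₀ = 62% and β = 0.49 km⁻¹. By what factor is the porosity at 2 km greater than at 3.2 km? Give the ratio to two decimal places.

phi(d₁)/phi(d₂) = e^(−β·d₁)/e^(−β·d₂) = e^{β(d₂−d₁)}
= exp(0.49 × 1.2) = exp(0.588) = 1.8004

1.80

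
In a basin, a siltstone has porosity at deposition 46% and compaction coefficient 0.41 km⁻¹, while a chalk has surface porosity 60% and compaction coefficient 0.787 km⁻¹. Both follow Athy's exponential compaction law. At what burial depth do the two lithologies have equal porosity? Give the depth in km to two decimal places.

Set n₀ₐ e^(−kₐZ) = n₀ᵦ e^(−kᵦZ) ⇒ ln(n₀ₐ/n₀ᵦ) = (kₐ − kᵦ)·Z
Z = ln(0.46/0.6) / (0.41 − 0.787) = -0.2657 / -0.377 = 0.705 km

0.70 km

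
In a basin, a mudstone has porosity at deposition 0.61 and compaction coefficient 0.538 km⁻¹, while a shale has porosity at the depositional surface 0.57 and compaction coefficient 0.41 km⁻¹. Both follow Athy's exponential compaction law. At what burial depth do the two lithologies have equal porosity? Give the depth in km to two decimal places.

Set n₀ₐ e^(−βₐZ) = n₀ᵦ e^(−βᵦZ) ⇒ ln(n₀ₐ/n₀ᵦ) = (βₐ − βᵦ)·Z
Z = ln(0.61/0.57) / (0.538 − 0.41) = 0.0678 / 0.128 = 0.530 km

0.53 km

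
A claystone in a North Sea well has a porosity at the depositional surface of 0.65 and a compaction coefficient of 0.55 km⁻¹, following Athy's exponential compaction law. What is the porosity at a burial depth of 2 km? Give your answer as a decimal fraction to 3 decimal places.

0.216

n = n₀·exp(−c·z) = 0.65 × exp(−0.55 × 2) = 0.65 × exp(−1.1)
  = 0.65 × 0.3329 = 0.2164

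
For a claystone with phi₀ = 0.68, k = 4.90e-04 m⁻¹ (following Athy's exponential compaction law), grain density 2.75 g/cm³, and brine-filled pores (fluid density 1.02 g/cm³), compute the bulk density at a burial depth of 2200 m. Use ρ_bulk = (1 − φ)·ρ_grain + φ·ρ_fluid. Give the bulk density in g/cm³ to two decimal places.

Working in km (1 km = 1000 m; k in km⁻¹ = k in m⁻¹ × 1000):
Porosity at depth: phi = 0.68·exp(−0.49×2.2) = 0.68×0.3403 = 0.2314
Bulk density: ρ_b = (1−phi)ρ_g + phi·ρ_f = 0.7686×2.75 + 0.2314×1.02
       = 2.114 + 0.236 = 2.350 g/cm³

2.35 g/cm³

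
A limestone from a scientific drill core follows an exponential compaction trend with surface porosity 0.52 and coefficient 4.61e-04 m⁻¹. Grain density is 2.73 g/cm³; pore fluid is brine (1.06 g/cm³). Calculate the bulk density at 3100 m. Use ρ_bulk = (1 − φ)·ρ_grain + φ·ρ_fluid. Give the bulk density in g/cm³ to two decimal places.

Working in km (1 km = 1000 m; c in km⁻¹ = c in m⁻¹ × 1000):
Porosity at depth: φ = 0.52·exp(−0.461×3.1) = 0.52×0.2395 = 0.1246
Bulk density: ρ_b = (1−φ)ρ_g + φ·ρ_f = 0.8754×2.73 + 0.1246×1.06
       = 2.390 + 0.132 = 2.522 g/cm³

2.52 g/cm³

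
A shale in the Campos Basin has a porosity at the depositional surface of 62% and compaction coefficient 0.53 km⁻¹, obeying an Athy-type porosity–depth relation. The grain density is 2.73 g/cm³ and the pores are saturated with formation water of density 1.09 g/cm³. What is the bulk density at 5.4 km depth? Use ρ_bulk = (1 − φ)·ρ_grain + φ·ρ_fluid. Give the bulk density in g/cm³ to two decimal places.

2.67 g/cm³

Porosity at depth: n = 0.62·exp(−0.53×5.4) = 0.62×0.0572 = 0.0354
Bulk density: ρ_b = (1−n)ρ_g + n·ρ_f = 0.9646×2.73 + 0.0354×1.09
       = 2.633 + 0.039 = 2.672 g/cm³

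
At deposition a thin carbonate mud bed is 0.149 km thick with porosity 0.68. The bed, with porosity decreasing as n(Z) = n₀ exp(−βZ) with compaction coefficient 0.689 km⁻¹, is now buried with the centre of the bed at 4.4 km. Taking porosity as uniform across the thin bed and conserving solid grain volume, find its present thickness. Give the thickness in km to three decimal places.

0.049 km

Porosity at 4.4 km: n = 0.68·exp(−0.689×4.4) = 0.0328
Solid-volume conservation: h(1−n) = h₀(1−n₀) ⇒ h = h₀·(1−n₀)/(1−n)
h = 0.149 × (1 − 0.68)/(1 − 0.0328) = 0.149 × 0.3309 = 0.0493 km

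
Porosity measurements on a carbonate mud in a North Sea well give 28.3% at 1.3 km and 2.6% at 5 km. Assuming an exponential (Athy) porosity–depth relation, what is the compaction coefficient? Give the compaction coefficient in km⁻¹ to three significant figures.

0.645 km⁻¹

Athy: phi(d) = phi₀ e^(−kd) ⇒ phi₁/phi₂ = e^{k(d₂−d₁)} ⇒ k = ln(phi₁/phi₂)/(d₂−d₁)
k = ln(0.283/0.026) / (5 − 1.3) = ln(10.88) / 3.7 = 2.3874 / 3.7 = 0.6452 km⁻¹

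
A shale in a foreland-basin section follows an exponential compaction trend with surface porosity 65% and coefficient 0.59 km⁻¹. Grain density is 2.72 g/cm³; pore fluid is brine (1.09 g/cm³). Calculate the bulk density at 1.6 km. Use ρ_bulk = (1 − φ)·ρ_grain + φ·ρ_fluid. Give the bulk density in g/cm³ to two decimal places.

Porosity at depth: phi = 0.65·exp(−0.59×1.6) = 0.65×0.3891 = 0.2529
Bulk density: ρ_b = (1−phi)ρ_g + phi·ρ_f = 0.7471×2.72 + 0.2529×1.09
       = 2.032 + 0.276 = 2.308 g/cm³

2.31 g/cm³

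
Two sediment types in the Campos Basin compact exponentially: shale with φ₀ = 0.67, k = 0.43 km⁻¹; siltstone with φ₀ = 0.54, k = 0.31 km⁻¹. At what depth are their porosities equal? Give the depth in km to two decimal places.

1.80 km

Set φ₀ₐ e^(−kₐd) = φ₀ᵦ e^(−kᵦd) ⇒ ln(φ₀ₐ/φ₀ᵦ) = (kₐ − kᵦ)·d
d = ln(0.67/0.54) / (0.43 − 0.31) = 0.2157 / 0.12 = 1.798 km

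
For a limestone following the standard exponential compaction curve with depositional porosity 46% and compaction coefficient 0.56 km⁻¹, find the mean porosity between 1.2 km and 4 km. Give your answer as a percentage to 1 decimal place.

⟨φ⟩ = (1/(d₂−d₁)) ∫ φ₀ e^(−cd) dd = φ₀·(e^(−c·d₁) − e^(−c·d₂)) / (c·(d₂−d₁))
e^(−0.56×1.2) = 0.5107; e^(−0.56×4) = 0.1065
⟨φ⟩ = 0.46 × (0.5107 − 0.1065) / (0.56 × 2.8) = 0.46 × 0.2578 = 0.1186

11.9%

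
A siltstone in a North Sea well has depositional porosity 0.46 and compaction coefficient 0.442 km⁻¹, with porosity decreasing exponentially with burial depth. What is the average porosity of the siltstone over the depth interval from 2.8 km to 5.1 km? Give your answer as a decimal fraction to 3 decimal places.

0.084

⟨phi⟩ = (1/(d₂−d₁)) ∫ phi₀ e^(−βd) dd = phi₀·(e^(−β·d₁) − e^(−β·d₂)) / (β·(d₂−d₁))
e^(−0.442×2.8) = 0.2901; e^(−0.442×5.1) = 0.1050
⟨phi⟩ = 0.46 × (0.2901 − 0.1050) / (0.442 × 2.3) = 0.46 × 0.1821 = 0.0838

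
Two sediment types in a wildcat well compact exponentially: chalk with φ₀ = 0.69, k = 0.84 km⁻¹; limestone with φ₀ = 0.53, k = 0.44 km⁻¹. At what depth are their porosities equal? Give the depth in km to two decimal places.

0.66 km

Set φ₀ₐ e^(−kₐd) = φ₀ᵦ e^(−kᵦd) ⇒ ln(φ₀ₐ/φ₀ᵦ) = (kₐ − kᵦ)·d
d = ln(0.69/0.53) / (0.84 − 0.44) = 0.2638 / 0.4 = 0.660 km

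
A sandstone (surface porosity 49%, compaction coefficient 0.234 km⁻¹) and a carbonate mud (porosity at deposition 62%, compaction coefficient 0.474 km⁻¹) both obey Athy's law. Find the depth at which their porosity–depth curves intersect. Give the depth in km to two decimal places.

0.98 km

Set φ₀ₐ e^(−cₐd) = φ₀ᵦ e^(−cᵦd) ⇒ ln(φ₀ₐ/φ₀ᵦ) = (cₐ − cᵦ)·d
d = ln(0.49/0.62) / (0.234 − 0.474) = -0.2353 / -0.24 = 0.980 km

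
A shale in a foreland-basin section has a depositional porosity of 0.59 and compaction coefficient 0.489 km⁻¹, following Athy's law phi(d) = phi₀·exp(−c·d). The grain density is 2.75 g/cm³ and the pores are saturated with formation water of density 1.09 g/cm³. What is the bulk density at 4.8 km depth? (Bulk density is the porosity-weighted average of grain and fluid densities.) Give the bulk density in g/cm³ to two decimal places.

2.66 g/cm³

Porosity at depth: phi = 0.59·exp(−0.489×4.8) = 0.59×0.0956 = 0.0564
Bulk density: ρ_b = (1−phi)ρ_g + phi·ρ_f = 0.9436×2.75 + 0.0564×1.09
       = 2.595 + 0.062 = 2.656 g/cm³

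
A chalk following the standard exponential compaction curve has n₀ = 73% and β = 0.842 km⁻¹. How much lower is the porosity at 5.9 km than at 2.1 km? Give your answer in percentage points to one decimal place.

11.9 percentage points

n(2.1) = 0.73·e^(−0.842×2.1) = 0.1246
n(5.9) = 0.73·e^(−0.842×5.9) = 0.0051
Δn = 0.1246 − 0.0051 = 0.1195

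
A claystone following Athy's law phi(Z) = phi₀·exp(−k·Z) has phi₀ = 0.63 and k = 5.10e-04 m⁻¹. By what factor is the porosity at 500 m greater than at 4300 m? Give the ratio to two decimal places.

Working in km (1 km = 1000 m; k in km⁻¹ = k in m⁻¹ × 1000):
phi(Z₁)/phi(Z₂) = e^(−k·Z₁)/e^(−k·Z₂) = e^{k(Z₂−Z₁)}
= exp(0.51 × 3.8) = exp(1.938) = 6.9448

6.94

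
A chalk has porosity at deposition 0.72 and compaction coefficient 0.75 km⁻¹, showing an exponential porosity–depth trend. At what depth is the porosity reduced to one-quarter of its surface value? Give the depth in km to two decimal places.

1.85 km

φ/φ₀ = 1/4 ⇒ exp(−c·z) = 1/4 ⇒ z = ln(4) / c
z = 1.3863 / 0.75 = 1.848 km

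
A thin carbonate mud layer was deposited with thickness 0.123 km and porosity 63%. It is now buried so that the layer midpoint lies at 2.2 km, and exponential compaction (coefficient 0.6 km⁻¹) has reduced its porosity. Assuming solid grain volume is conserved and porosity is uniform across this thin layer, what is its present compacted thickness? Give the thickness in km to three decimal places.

0.055 km

Porosity at 2.2 km: phi = 0.63·exp(−0.6×2.2) = 0.1683
Solid-volume conservation: h(1−phi) = h₀(1−phi₀) ⇒ h = h₀·(1−phi₀)/(1−phi)
h = 0.123 × (1 − 0.63)/(1 − 0.1683) = 0.123 × 0.4449 = 0.0547 km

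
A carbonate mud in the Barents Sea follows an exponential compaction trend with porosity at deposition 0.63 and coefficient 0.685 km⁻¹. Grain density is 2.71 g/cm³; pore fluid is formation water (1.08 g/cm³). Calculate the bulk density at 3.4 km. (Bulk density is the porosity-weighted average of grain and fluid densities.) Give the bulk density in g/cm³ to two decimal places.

Porosity at depth: φ = 0.63·exp(−0.685×3.4) = 0.63×0.0974 = 0.0614
Bulk density: ρ_b = (1−φ)ρ_g + φ·ρ_f = 0.9386×2.71 + 0.0614×1.08
       = 2.544 + 0.066 = 2.610 g/cm³

2.61 g/cm³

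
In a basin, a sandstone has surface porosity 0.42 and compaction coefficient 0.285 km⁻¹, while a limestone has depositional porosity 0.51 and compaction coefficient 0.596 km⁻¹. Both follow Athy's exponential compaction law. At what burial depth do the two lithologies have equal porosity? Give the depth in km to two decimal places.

0.62 km

Set φ₀ₐ e^(−βₐZ) = φ₀ᵦ e^(−βᵦZ) ⇒ ln(φ₀ₐ/φ₀ᵦ) = (βₐ − βᵦ)·Z
Z = ln(0.42/0.51) / (0.285 − 0.596) = -0.1942 / -0.311 = 0.624 km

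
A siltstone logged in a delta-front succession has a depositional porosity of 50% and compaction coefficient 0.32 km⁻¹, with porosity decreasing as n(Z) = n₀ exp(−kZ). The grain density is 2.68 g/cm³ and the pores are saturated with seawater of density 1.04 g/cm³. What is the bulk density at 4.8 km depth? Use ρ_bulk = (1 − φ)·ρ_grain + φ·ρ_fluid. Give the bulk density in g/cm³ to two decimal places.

2.50 g/cm³

Porosity at depth: n = 0.5·exp(−0.32×4.8) = 0.5×0.2152 = 0.1076
Bulk density: ρ_b = (1−n)ρ_g + n·ρ_f = 0.8924×2.68 + 0.1076×1.04
       = 2.392 + 0.112 = 2.504 g/cm³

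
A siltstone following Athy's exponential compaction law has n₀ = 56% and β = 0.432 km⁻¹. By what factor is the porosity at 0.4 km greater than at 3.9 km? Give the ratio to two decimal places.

n(Z₁)/n(Z₂) = e^(−β·Z₁)/e^(−β·Z₂) = e^{β(Z₂−Z₁)}
= exp(0.432 × 3.5) = exp(1.512) = 4.5358

4.54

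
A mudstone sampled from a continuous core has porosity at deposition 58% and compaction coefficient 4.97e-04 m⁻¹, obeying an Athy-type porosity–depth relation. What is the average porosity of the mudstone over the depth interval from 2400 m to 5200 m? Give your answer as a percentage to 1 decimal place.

Working in km (1 km = 1000 m; β in km⁻¹ = β in m⁻¹ × 1000):
⟨n⟩ = (1/(z₂−z₁)) ∫ n₀ e^(−βz) dz = n₀·(e^(−β·z₁) − e^(−β·z₂)) / (β·(z₂−z₁))
e^(−0.497×2.4) = 0.3034; e^(−0.497×5.2) = 0.0754
⟨n⟩ = 0.58 × (0.3034 − 0.0754) / (0.497 × 2.8) = 0.58 × 0.1638 = 0.0950

9.5%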